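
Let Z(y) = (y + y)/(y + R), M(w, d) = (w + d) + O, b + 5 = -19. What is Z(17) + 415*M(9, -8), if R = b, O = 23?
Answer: 69686/7 ≈ 9955.1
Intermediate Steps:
b = -24 (b = -5 - 19 = -24)
R = -24
M(w, d) = 23 + d + w (M(w, d) = (w + d) + 23 = (d + w) + 23 = 23 + d + w)
Z(y) = 2*y/(-24 + y) (Z(y) = (y + y)/(y - 24) = (2*y)/(-24 + y) = 2*y/(-24 + y))
Z(17) + 415*M(9, -8) = 2*17/(-24 + 17) + 415*(23 - 8 + 9) = 2*17/(-7) + 415*24 = 2*17*(-⅐) + 9960 = -34/7 + 9960 = 69686/7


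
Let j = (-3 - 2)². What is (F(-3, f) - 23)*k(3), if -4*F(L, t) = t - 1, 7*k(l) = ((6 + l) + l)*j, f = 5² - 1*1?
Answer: -8625/7 ≈ -1232.1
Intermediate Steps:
f = 24 (f = 25 - 1 = 24)
j = 25 (j = (-5)² = 25)
k(l) = 150/7 + 50*l/7 (k(l) = (((6 + l) + l)*25)/7 = ((6 + 2*l)*25)/7 = (150 + 50*l)/7 = 150/7 + 50*l/7)
F(L, t) = ¼ - t/4 (F(L, t) = -(t - 1)/4 = -(-1 + t)/4 = ¼ - t/4)
(F(-3, f) - 23)*k(3) = ((¼ - ¼*24) - 23)*(150/7 + (50/7)*3) = ((¼ - 6) - 23)*(150/7 + 150/7) = (-23/4 - 23)*(300/7) = -115/4*300/7 = -8625/7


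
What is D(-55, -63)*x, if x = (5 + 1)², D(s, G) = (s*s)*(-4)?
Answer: -435600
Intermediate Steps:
D(s, G) = -4*s² (D(s, G) = s²*(-4) = -4*s²)
x = 36 (x = 6² = 36)
D(-55, -63)*x = -4*(-55)²*36 = -4*3025*36 = -12100*36 = -435600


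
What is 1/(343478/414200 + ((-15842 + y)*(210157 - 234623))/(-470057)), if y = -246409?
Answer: -97348804700/1328721120139477 ≈ -7.3265e-5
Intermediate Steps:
1/(343478/414200 + ((-15842 + y)*(210157 - 234623))/(-470057)) = 1/(343478/414200 + ((-15842 - 246409)*(210157 - 234623))/(-470057)) = 1/(343478*(1/414200) - 262251*(-24466)*(-1/470057)) = 1/(171739/207100 + 6416232966*(-1/470057)) = 1/(171739/207100 - 6416232966/470057) = 1/(-1328721120139477/97348804700) = -97348804700/1328721120139477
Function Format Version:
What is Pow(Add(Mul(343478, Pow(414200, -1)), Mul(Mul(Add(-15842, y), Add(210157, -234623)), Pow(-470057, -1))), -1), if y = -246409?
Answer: Rational(-97348804700, 1328721120139477) ≈ -7.3265e-5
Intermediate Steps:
Pow(Add(Mul(343478, Pow(414200, -1)), Mul(Mul(Add(-15842, y), Add(210157, -234623)), Pow(-470057, -1))), -1) = Pow(Add(Mul(343478, Pow(414200, -1)), Mul(Mul(Add(-15842, -246409), Add(210157, -234623)), Pow(-470057, -1))), -1) = Pow(Add(Mul(343478, Rational(1, 414200)), Mul(Mul(-262251, -24466), Rational(-1, 470057))), -1) = Pow(Add(Rational(171739, 207100), Mul(6416232966, Rational(-1, 470057))), -1) = Pow(Add(Rational(171739, 207100), Rational(-6416232966, 470057)), -1) = Pow(Rational(-1328721120139477, 97348804700), -1) = Rational(-97348804700, 1328721120139477)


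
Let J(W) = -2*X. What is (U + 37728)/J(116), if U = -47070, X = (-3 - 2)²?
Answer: 4671/25 ≈ 186.84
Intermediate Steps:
X = 25 (X = (-5)² = 25)
J(W) = -50 (J(W) = -2*25 = -50)
(U + 37728)/J(116) = (-47070 + 37728)/(-50) = -9342*(-1/50) = 4671/25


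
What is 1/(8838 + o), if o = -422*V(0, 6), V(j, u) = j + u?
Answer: 1/6306 ≈ 0.00015858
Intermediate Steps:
o = -2532 (o = -422*(0 + 6) = -422*6 = -2532)
1/(8838 + o) = 1/(8838 - 2532) = 1/6306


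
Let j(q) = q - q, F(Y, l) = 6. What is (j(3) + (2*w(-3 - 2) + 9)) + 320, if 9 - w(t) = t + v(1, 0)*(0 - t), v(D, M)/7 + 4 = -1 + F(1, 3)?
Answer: 287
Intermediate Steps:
v(D, M) = 7 (v(D, M) = -28 + 7*(-1 + 6) = -28 + 7*5 = -28 + 35 = 7)
j(q) = 0
w(t) = 9 + 6*t (w(t) = 9 - (t + 7*(0 - t)) = 9 - (t + 7*(-t)) = 9 - (t - 7*t) = 9 - (-6)*t = 9 + 6*t)
(j(3) + (2*w(-3 - 2) + 9)) + 320 = (0 + (2*(9 + 6*(-3 - 2)) + 9)) + 320 = (0 + (2*(9 + 6*(-5)) + 9)) + 320 = (0 + (2*(9 - 30) + 9)) + 320 = (0 + (2*(-21) + 9)) + 320 = (0 + (-42 + 9)) + 320 = (0 - 33) + 320 = -33 + 320 = 287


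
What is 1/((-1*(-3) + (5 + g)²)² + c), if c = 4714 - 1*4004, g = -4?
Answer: 1/726 ≈ 0.0013774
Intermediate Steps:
c = 710 (c = 4714 - 4004 = 710)
1/((-1*(-3) + (5 + g)²)² + c) = 1/((-1*(-3) + (5 - 4)²)² + 710) = 1/((3 + 1²)² + 710) = 1/((3 + 1)² + 710) = 1/(4² + 710) = 1/(16 + 710) = 1/726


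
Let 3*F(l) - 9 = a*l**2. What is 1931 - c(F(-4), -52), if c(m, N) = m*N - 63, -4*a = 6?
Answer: 1734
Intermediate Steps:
a = -3/2 (a = -1/4*6 = -3/2 ≈ -1.5000)
F(l) = 3 - l**2/2 (F(l) = 3 + (-3*l**2/2)/3 = 3 - l**2/2)
c(m, N) = -63 + N*m (c(m, N) = N*m - 63 = -63 + N*m)
1931 - c(F(-4), -52) = 1931 - (-63 - 52*(3 - 1/2*(-4)**2)) = 1931 - (-63 - 52*(3 - 1/2*16)) = 1931 - (-63 - 52*(3 - 8)) = 1931 - (-63 - 52*(-5)) = 1931 - (-63 + 260) = 1931 - 1*197 = 1931 - 197 = 1734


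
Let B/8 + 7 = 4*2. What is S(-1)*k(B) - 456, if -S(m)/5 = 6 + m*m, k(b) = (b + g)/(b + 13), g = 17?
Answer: -1493/3 ≈ -497.67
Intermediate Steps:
B = 8 (B = -56 + 8*(4*2) = -56 + 8*8 = -56 + 64 = 8)
k(b) = (17 + b)/(13 + b) (k(b) = (b + 17)/(b + 13) = (17 + b)/(13 + b))
S(m) = -30 - 5*m² (S(m) = -5*(6 + m*m) = -5*(6 + m²) = -30 - 5*m²)
S(-1)*k(B) - 456 = (-30 - 5*(-1)²)*((17 + 8)/(13 + 8)) - 456 = (-30 - 5*1)*(25/21) - 456 = (-30 - 5)*((1/21)*25) - 456 = -35*25/21 - 456 = -125/3 - 456 = -1493/3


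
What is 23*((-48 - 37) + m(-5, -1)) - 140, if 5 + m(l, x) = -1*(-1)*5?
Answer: -2095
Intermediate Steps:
m(l, x) = 0 (m(l, x) = -5 - 1*(-1)*5 = -5 + 1*5 = -5 + 5 = 0)
23*((-48 - 37) + m(-5, -1)) - 140 = 23*((-48 - 37) + 0) - 140 = 23*(-85 + 0) - 140 = 23*(-85) - 140 = -1955 - 140 = -2095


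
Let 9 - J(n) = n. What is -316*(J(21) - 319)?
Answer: 104596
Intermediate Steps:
J(n) = 9 - n
-316*(J(21) - 319) = -316*((9 - 1*21) - 319) = -316*((9 - 21) - 319) = -316*(-12 - 319) = -316*(-331) = 104596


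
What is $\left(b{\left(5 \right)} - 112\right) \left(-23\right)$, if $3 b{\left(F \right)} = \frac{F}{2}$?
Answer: $\frac{15341}{6} \approx 2556.8$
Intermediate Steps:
$b{\left(F \right)} = \frac{F}{6}$ ($b{\left(F \right)} = \frac{F \frac{1}{2}}{3} = \frac{\frac{1}{2} F}{3} = \frac{F}{6}$)
$\left(b{\left(5 \right)} - 112\right) \left(-23\right) = \left(\frac{1}{6} \cdot 5 - 112\right) \left(-23\right) = \left(\frac{5}{6} - 112\right) \left(-23\right) = \left(- \frac{667}{6}\right) \left(-23\right) = \frac{15341}{6}$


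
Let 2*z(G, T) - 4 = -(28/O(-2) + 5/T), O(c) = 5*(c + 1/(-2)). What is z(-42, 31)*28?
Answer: 65954/775 ≈ 85.102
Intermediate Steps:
O(c) = -5/2 + 5*c (O(c) = 5*(c - ½) = 5*(-½ + c) = -5/2 + 5*c)
z(G, T) = 78/25 - 5/(2*T) (z(G, T) = 2 + (-(28/(-5/2 + 5*(-2)) + 5/T))/2 = 2 + (-(28/(-5/2 - 10) + 5/T))/2 = 2 + (-(28/(-25/2) + 5/T))/2 = 2 + (-(28*(-2/25) + 5/T))/2 = 2 + (-(-56/25 + 5/T))/2 = 2 + (56/25 - 5/T)/2 = 2 + (28/25 - 5/(2*T)) = 78/25 - 5/(2*T))
z(-42, 31)*28 = ((1/50)*(-125 + 156*31)/31)*28 = ((1/50)*(1/31)*(-125 + 4836))*28 = ((1/50)*(1/31)*4711)*28 = (4711/1550)*28 = 65954/775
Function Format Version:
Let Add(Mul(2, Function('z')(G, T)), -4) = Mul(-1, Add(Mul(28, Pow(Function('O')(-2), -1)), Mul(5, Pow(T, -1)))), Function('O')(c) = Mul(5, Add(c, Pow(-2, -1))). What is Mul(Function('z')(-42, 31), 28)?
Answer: Rational(65954, 775) ≈ 85.102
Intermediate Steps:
Function('O')(c) = Add(Rational(-5, 2), Mul(5, c)) (Function('O')(c) = Mul(5, Add(c, Rational(-1, 2))) = Mul(5, Add(Rational(-1, 2), c)) = Add(Rational(-5, 2), Mul(5, c)))
Function('z')(G, T) = Add(Rational(78, 25), Mul(Rational(-5, 2), Pow(T, -1))) (Function('z')(G, T) = Add(2, Mul(Rational(1, 2), Mul(-1, Add(Mul(28, Pow(Add(Rational(-5, 2), Mul(5, -2)), -1)), Mul(5, Pow(T, -1)))))) = Add(2, Mul(Rational(1, 2), Mul(-1, Add(Mul(28, Pow(Add(Rational(-5, 2), -10), -1)), Mul(5, Pow(T, -1)))))) = Add(2, Mul(Rational(1, 2), Mul(-1, Add(Mul(28, Pow(Rational(-25, 2), -1)), Mul(5, Pow(T, -1)))))) = Add(2, Mul(Rational(1, 2), Mul(-1, Add(Mul(28, Rational(-2, 25)), Mul(5, Pow(T, -1)))))) = Add(2, Mul(Rational(1, 2), Mul(-1, Add(Rational(-56, 25), Mul(5, Pow(T, -1)))))) = Add(2, Mul(Rational(1, 2), Add(Rational(56, 25), Mul(-5, Pow(T, -1))))) = Add(2, Add(Rational(28, 25), Mul(Rational(-5, 2), Pow(T, -1)))) = Add(Rational(78, 25), Mul(Rational(-5, 2), Pow(T, -1))))
Mul(Function('z')(-42, 31), 28) = Mul(Mul(Rational(1, 50), Pow(31, -1), Add(-125, Mul(156, 31))), 28) = Mul(Mul(Rational(1, 50), Rational(1, 31), Add(-125, 4836)), 28) = Mul(Mul(Rational(1, 50), Rational(1, 31), 4711), 28) = Mul(Rational(4711, 1550), 28) = Rational(65954, 775)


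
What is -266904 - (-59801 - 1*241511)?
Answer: 34408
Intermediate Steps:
-266904 - (-59801 - 1*241511) = -266904 - (-59801 - 241511) = -266904 - 1*(-301312) = -266904 + 301312 = 34408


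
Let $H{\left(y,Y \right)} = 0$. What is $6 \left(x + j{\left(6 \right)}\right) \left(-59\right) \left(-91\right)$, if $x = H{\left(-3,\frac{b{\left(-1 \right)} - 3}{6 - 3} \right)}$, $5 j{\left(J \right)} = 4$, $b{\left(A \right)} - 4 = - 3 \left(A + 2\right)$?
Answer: $\frac{128856}{5} \approx 25771.0$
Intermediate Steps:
$b{\left(A \right)} = -2 - 3 A$ ($b{\left(A \right)} = 4 - 3 \left(A + 2\right) = 4 - 3 \left(2 + A\right) = 4 - \left(6 + 3 A\right) = -2 - 3 A$)
$j{\left(J \right)} = \frac{4}{5}$ ($j{\left(J \right)} = \frac{1}{5} \cdot 4 = \frac{4}{5}$)
$x = 0$
$6 \left(x + j{\left(6 \right)}\right) \left(-59\right) \left(-91\right) = 6 \left(0 + \frac{4}{5}\right) \left(-59\right) \left(-91\right) = 6 \cdot \frac{4}{5} \left(-59\right) \left(-91\right) = \frac{24}{5} \left(-59\right) \left(-91\right) = \left(- \frac{1416}{5}\right) \left(-91\right) = \frac{128856}{5}$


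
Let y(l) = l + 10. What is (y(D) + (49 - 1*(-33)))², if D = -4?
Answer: 7744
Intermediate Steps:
y(l) = 10 + l
(y(D) + (49 - 1*(-33)))² = ((10 - 4) + (49 - 1*(-33)))² = (6 + (49 + 33))² = (6 + 82)² = 88² = 7744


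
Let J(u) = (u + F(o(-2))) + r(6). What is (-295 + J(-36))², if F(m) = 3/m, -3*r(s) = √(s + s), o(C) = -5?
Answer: 8246992/75 + 6632*√3/15 ≈ 1.1073e+5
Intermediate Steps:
r(s) = -√2*√s/3 (r(s) = -√(s + s)/3 = -√2*√s/3)
J(u) = -⅗ + u - 2*√3/3 (J(u) = (u + 3/(-5)) - √2*√6/3 = (u + 3*(-⅕)) - 2*√3/3 = (u - ⅗) - 2*√3/3 = (-⅗ + u) - 2*√3/3 = -⅗ + u - 2*√3/3)
(-295 + J(-36))² = (-295 + (-⅗ - 36 - 2*√3/3))² = (-295 + (-183/5 - 2*√3/3))² = (-1658/5 - 2*√3/3)²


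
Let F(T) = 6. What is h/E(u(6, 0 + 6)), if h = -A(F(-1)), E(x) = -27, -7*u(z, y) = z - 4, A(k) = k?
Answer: 2/9 ≈ 0.22222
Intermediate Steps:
u(z, y) = 4/7 - z/7 (u(z, y) = -(z - 4)/7 = -(-4 + z)/7 = 4/7 - z/7)
h = -6 (h = -1*6 = -6)
h/E(u(6, 0 + 6)) = -6/(-27) = -6*(-1/27) = 2/9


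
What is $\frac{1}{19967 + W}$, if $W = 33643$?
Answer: $\frac{1}{53610} \approx 1.8653 \cdot 10^{-5}$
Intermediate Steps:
$\frac{1}{19967 + W} = \frac{1}{19967 + 33643} = \frac{1}{53610}$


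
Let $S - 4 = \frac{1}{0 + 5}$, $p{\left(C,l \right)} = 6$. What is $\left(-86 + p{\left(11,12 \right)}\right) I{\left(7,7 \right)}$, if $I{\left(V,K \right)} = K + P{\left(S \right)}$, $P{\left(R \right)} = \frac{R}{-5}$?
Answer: $- \frac{2464}{5} \approx -492.8$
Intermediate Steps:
$S = \frac{21}{5}$ ($S = 4 + \frac{1}{0 + 5} = 4 + \frac{1}{5} = \frac{21}{5} \approx 4.2$)
$P{\left(R \right)} = - \frac{R}{5}$ ($P{\left(R \right)} = R \left(- \frac{1}{5}\right) = - \frac{R}{5}$)
$I{\left(V,K \right)} = - \frac{21}{25} + K$ ($I{\left(V,K \right)} = K - \frac{21}{25} = - \frac{21}{25} + K$)
$\left(-86 + p{\left(11,12 \right)}\right) I{\left(7,7 \right)} = \left(-86 + 6\right) \left(- \frac{21}{25} + 7\right) = \left(-80\right) \frac{154}{25} = - \frac{2464}{5}$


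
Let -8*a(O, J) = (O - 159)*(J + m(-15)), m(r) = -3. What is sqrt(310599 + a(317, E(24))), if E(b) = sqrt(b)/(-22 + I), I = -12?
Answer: sqrt(359120937 + 1343*sqrt(6))/34 ≈ 557.37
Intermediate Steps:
E(b) = -sqrt(b)/34 (E(b) = sqrt(b)/(-22 - 12) = sqrt(b)/(-34) = -sqrt(b)/34)
a(O, J) = -(-159 + O)*(-3 + J)/8 (a(O, J) = -(O - 159)*(J - 3)/8 = -(-159 + O)*(-3 + J)/8)
sqrt(310599 + a(317, E(24))) = sqrt(310599 + (-477/8 + (3/8)*317 + 159*(-sqrt(6)/17)/8 - 1/8*(-sqrt(6)/17)*317)) = sqrt(310599 + (-477/8 + 951/8 + 159*(-sqrt(6)/17)/8 - 1/8*(-sqrt(6)/17)*317)) = sqrt(310599 + (-477/8 + 951/8 - 159*sqrt(6)/136 + 317*sqrt(6)/136)) = sqrt(310599 + (237/4 + 79*sqrt(6)/68)) = sqrt(1242633/4 + 79*sqrt(6)/68)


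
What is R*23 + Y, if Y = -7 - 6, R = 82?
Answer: 1873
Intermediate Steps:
Y = -13
R*23 + Y = 82*23 - 13 = 1886 - 13 = 1873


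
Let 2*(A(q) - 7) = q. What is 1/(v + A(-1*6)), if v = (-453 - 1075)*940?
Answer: -1/1436316 ≈ -6.9623e-7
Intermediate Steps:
A(q) = 7 + q/2
v = -1436320 (v = -1528*940 = -1436320)
1/(v + A(-1*6)) = 1/(-1436320 + (7 + (-1*6)/2)) = 1/(-1436320 + (7 + (1/2)*(-6))) = 1/(-1436320 + (7 - 3)) = 1/(-1436320 + 4) = 1/(-1436316) = -1/1436316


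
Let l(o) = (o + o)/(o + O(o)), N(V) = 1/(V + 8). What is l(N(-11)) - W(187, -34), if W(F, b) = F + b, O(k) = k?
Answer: -152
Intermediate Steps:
N(V) = 1/(8 + V)
l(o) = 1 (l(o) = (o + o)/(o + o) = (2*o)/((2*o)) = (2*o)*(1/(2*o)) = 1)
l(N(-11)) - W(187, -34) = 1 - (187 - 34) = 1 - 1*153 = 1 - 153 = -152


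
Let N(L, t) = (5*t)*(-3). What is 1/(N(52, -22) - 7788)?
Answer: -1/7458 ≈ -0.00013408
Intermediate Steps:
N(L, t) = -15*t
1/(N(52, -22) - 7788) = 1/(-15*(-22) - 7788) = 1/(330 - 7788) = 1/(-7458) = -1/7458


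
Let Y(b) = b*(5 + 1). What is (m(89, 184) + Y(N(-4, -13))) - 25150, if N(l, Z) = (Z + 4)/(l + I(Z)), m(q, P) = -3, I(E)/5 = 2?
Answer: -25162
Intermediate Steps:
I(E) = 10 (I(E) = 5*2 = 10)
N(l, Z) = (4 + Z)/(10 + l) (N(l, Z) = (Z + 4)/(l + 10) = (4 + Z)/(10 + l))
Y(b) = 6*b (Y(b) = b*6 = 6*b)
(m(89, 184) + Y(N(-4, -13))) - 25150 = (-3 + 6*((4 - 13)/(10 - 4))) - 25150 = (-3 + 6*(-9/6)) - 25150 = (-3 + 6*((⅙)*(-9))) - 25150 = (-3 + 6*(-3/2)) - 25150 = (-3 - 9) - 25150 = -12 - 25150 = -25162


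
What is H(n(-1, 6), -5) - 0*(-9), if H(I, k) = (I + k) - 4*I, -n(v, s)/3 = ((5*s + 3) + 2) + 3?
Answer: 337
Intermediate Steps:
n(v, s) = -24 - 15*s (n(v, s) = -3*(((5*s + 3) + 2) + 3) = -3*(((3 + 5*s) + 2) + 3) = -3*((5 + 5*s) + 3) = -3*(8 + 5*s) = -24 - 15*s)
H(I, k) = k - 3*I
H(n(-1, 6), -5) - 0*(-9) = (-5 - 3*(-24 - 15*6)) - 0*(-9) = (-5 - 3*(-24 - 90)) - 10*0 = (-5 - 3*(-114)) + 0 = (-5 + 342) + 0 = 337 + 0 = 337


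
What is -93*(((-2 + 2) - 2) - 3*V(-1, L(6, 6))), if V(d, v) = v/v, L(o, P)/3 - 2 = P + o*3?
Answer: 465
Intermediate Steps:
L(o, P) = 6 + 3*P + 9*o (L(o, P) = 6 + 3*(P + o*3) = 6 + 3*(P + 3*o) = 6 + (3*P + 9*o) = 6 + 3*P + 9*o)
V(d, v) = 1
-93*(((-2 + 2) - 2) - 3*V(-1, L(6, 6))) = -93*(((-2 + 2) - 2) - 3*1) = -93*((0 - 2) - 3) = -93*(-2 - 3) = -93*(-5) = 465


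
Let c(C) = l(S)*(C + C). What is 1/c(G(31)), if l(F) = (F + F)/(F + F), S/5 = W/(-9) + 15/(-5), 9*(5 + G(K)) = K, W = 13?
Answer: -9/28 ≈ -0.32143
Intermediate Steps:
G(K) = -5 + K/9
S = -200/9 (S = 5*(13/(-9) + 15/(-5)) = 5*(13*(-1/9) + 15*(-1/5)) = 5*(-13/9 - 3) = 5*(-40/9) = -200/9 ≈ -22.222)
l(F) = 1 (l(F) = (2*F)/((2*F)) = (2*F)*(1/(2*F)) = 1)
c(C) = 2*C (c(C) = 1*(C + C) = 1*(2*C) = 2*C)
1/c(G(31)) = 1/(2*(-5 + (1/9)*31)) = 1/(2*(-5 + 31/9)) = 1/(2*(-14/9)) = 1/(-28/9) = -9/28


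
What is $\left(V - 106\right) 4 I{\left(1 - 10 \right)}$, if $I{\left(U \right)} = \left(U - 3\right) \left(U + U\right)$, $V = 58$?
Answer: $-41472$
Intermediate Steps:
$I{\left(U \right)} = 2 U \left(-3 + U\right)$ ($I{\left(U \right)} = \left(-3 + U\right) 2 U = 2 U \left(-3 + U\right)$)
$\left(V - 106\right) 4 I{\left(1 - 10 \right)} = \left(58 - 106\right) 4 \cdot 2 \left(1 - 10\right) \left(-3 + \left(1 - 10\right)\right) = \left(-48\right) 4 \cdot 2 \left(-9\right) \left(-3 - 9\right) = - 192 \cdot 2 \left(-9\right) \left(-12\right) = \left(-192\right) 216 = -41472$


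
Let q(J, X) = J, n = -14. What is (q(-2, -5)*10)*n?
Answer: 280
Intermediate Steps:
(q(-2, -5)*10)*n = -2*10*(-14) = -20*(-14) = 280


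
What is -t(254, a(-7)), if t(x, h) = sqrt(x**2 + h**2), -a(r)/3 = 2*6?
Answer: -2*sqrt(16453) ≈ -256.54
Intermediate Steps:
a(r) = -36 (a(r) = -6*6 = -3*12 = -36)
t(x, h) = sqrt(h**2 + x**2)
-t(254, a(-7)) = -sqrt((-36)**2 + 254**2) = -sqrt(1296 + 64516) = -sqrt(65812) = -2*sqrt(16453)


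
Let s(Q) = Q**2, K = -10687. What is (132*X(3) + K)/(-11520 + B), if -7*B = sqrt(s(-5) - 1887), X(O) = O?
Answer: 59276160/66355219 - 10291*I*sqrt(38)/132710438 ≈ 0.89332 - 0.00047802*I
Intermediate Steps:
B = -I*sqrt(38) (B = -sqrt((-5)**2 - 1887)/7 = -sqrt(25 - 1887)/7 = -I*sqrt(38) ≈ -6.1644*I)
(132*X(3) + K)/(-11520 + B) = (132*3 - 10687)/(-11520 - I*sqrt(38)) = (396 - 10687)/(-11520 - I*sqrt(38)) = -10291/(-11520 - I*sqrt(38))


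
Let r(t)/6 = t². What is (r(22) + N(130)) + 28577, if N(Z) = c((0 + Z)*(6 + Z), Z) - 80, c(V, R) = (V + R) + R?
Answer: 49341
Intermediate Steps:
r(t) = 6*t²
c(V, R) = V + 2*R (c(V, R) = (R + V) + R = V + 2*R)
N(Z) = -80 + 2*Z + Z*(6 + Z) (N(Z) = ((0 + Z)*(6 + Z) + 2*Z) - 80 = (Z*(6 + Z) + 2*Z) - 80 = (2*Z + Z*(6 + Z)) - 80 = -80 + 2*Z + Z*(6 + Z))
(r(22) + N(130)) + 28577 = (6*22² + (-80 + 130² + 8*130)) + 28577 = (6*484 + (-80 + 16900 + 1040)) + 28577 = (2904 + 17860) + 28577 = 20764 + 28577 = 49341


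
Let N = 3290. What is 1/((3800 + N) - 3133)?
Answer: 1/3957 ≈ 0.00025272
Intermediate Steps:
1/((3800 + N) - 3133) = 1/((3800 + 3290) - 3133) = 1/(7090 - 3133) = 1/3957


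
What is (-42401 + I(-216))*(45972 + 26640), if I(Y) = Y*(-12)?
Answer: -2890611108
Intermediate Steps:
I(Y) = -12*Y
(-42401 + I(-216))*(45972 + 26640) = (-42401 - 12*(-216))*(45972 + 26640) = (-42401 + 2592)*72612 = -39809*72612 = -2890611108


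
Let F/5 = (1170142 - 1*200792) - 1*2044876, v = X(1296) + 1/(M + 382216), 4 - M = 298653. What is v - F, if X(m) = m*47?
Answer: 454482639315/83567 ≈ 5.4385e+6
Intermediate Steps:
M = -298649 (M = 4 - 1*298653 = 4 - 298653 = -298649)
X(m) = 47*m
v = 5090233105/83567 (v = 47*1296 + 1/(-298649 + 382216) = 60912 + 1/83567 = 5090233105/83567 ≈ 60912.)
F = -5377630 (F = 5*((1170142 - 1*200792) - 1*2044876) = 5*((1170142 - 200792) - 2044876) = 5*(969350 - 2044876) = 5*(-1075526) = -5377630)
v - F = 5090233105/83567 - 1*(-5377630) = 5090233105/83567 + 5377630 = 454482639315/83567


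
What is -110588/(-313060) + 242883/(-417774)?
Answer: -2486346739/10899027370 ≈ -0.22813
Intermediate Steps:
-110588/(-313060) + 242883/(-417774) = -110588*(-1/313060) + 242883*(-1/417774) = 27647/78265 - 80961/139258 = -2486346739/10899027370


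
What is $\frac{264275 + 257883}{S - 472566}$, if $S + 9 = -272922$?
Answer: $- \frac{522158}{745497} \approx -0.70042$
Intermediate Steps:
$S = -272931$ ($S = -9 - 272922 = -272931$)
$\frac{264275 + 257883}{S - 472566} = \frac{264275 + 257883}{-272931 - 472566} = \frac{522158}{-745497} = 522158 \left(- \frac{1}{745497}\right) = - \frac{522158}{745497}$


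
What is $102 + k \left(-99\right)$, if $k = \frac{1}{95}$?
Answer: $\frac{9591}{95} \approx 100.96$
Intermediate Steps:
$k = \frac{1}{95} \approx 0.010526$
$102 + k \left(-99\right) = 102 + \frac{1}{95} \left(-99\right) = 102 - \frac{99}{95} = \frac{9591}{95}$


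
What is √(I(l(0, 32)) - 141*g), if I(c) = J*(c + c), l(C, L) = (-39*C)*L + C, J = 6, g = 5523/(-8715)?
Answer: √15389445/415 ≈ 9.4529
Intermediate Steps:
g = -263/415 (g = 5523*(-1/8715) = -263/415 ≈ -0.63373)
l(C, L) = C - 39*C*L (l(C, L) = -39*C*L + C = C - 39*C*L)
I(c) = 12*c (I(c) = 6*(c + c) = 6*(2*c) = 12*c)
√(I(l(0, 32)) - 141*g) = √(12*(0*(1 - 39*32)) - 141*(-263/415)) = √(12*(0*(1 - 1248)) + 37083/415) = √(12*(0*(-1247)) + 37083/415) = √(12*0 + 37083/415) = √(0 + 37083/415) = √(37083/415) = √15389445/415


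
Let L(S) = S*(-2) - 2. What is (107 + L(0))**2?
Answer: 11025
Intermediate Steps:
L(S) = -2 - 2*S (L(S) = -2*S - 2 = -2 - 2*S)
(107 + L(0))**2 = (107 + (-2 - 2*0))**2 = (107 + (-2 + 0))**2 = (107 - 2)**2 = 105**2 = 11025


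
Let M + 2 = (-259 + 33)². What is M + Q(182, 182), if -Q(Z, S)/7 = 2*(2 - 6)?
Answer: 51130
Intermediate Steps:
Q(Z, S) = 56 (Q(Z, S) = -14*(2 - 6) = -14*(-4) = -7*(-8) = 56)
M = 51074 (M = -2 + (-259 + 33)² = -2 + (-226)² = -2 + 51076 = 51074)
M + Q(182, 182) = 51074 + 56 = 51130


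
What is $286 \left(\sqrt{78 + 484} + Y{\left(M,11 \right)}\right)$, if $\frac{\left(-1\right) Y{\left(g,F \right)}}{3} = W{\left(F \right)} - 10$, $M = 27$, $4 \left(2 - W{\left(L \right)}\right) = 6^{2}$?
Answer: $14586 + 286 \sqrt{562} \approx 21366.0$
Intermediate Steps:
$W{\left(L \right)} = -7$ ($W{\left(L \right)} = 2 - \frac{6^{2}}{4} = 2 - 9 = -7$)
$Y{\left(g,F \right)} = 51$ ($Y{\left(g,F \right)} = - 3 \left(-7 - 10\right) = \left(-3\right) \left(-17\right) = 51$)
$286 \left(\sqrt{78 + 484} + Y{\left(M,11 \right)}\right) = 286 \left(\sqrt{78 + 484} + 51\right) = 286 \left(\sqrt{562} + 51\right) = 286 \left(51 + \sqrt{562}\right) = 14586 + 286 \sqrt{562}$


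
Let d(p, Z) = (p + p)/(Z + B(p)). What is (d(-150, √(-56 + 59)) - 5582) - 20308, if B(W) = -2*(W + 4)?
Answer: -2207494890/85261 + 300*√3/85261 ≈ -25891.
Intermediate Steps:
B(W) = -8 - 2*W (B(W) = -2*(4 + W) = -8 - 2*W)
d(p, Z) = 2*p/(-8 + Z - 2*p) (d(p, Z) = (p + p)/(Z + (-8 - 2*p)) = (2*p)/(-8 + Z - 2*p) = 2*p/(-8 + Z - 2*p))
(d(-150, √(-56 + 59)) - 5582) - 20308 = (-2*(-150)/(8 - √(-56 + 59) + 2*(-150)) - 5582) - 20308 = (-2*(-150)/(8 - √3 - 300) - 5582) - 20308 = (-2*(-150)/(-292 - √3) - 5582) - 20308 = (300/(-292 - √3) - 5582) - 20308 = (-5582 + 300/(-292 - √3)) - 20308 = -25890 + 300/(-292 - √3)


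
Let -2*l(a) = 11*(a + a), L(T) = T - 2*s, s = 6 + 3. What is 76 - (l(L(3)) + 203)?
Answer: -292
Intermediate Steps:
s = 9
L(T) = -18 + T (L(T) = T - 2*9 = T - 18 = -18 + T)
l(a) = -11*a (l(a) = -11*(a + a)/2 = -11*2*a/2 = -11*a)
76 - (l(L(3)) + 203) = 76 - (-11*(-18 + 3) + 203) = 76 - (-11*(-15) + 203) = 76 - (165 + 203) = 76 - 1*368 = 76 - 368 = -292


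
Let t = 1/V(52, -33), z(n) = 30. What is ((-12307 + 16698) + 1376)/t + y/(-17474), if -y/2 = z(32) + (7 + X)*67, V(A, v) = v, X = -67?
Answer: -1662751197/8737 ≈ -1.9031e+5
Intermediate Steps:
y = 7980 (y = -2*(30 + (7 - 67)*67) = -2*(30 - 60*67) = -2*(30 - 4020) = -2*(-3990) = 7980)
t = -1/33 (t = 1/(-33) = -1/33 ≈ -0.030303)
((-12307 + 16698) + 1376)/t + y/(-17474) = ((-12307 + 16698) + 1376)/(-1/33) + 7980/(-17474) = (4391 + 1376)*(-33) + 7980*(-1/17474) = 5767*(-33) - 3990/8737 = -190311 - 3990/8737 = -1662751197/8737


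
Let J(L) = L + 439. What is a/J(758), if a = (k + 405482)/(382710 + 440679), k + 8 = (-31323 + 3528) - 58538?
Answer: 319141/985596633 ≈ 0.00032381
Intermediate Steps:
k = -86341 (k = -8 + ((-31323 + 3528) - 58538) = -8 + (-27795 - 58538) = -8 - 86333 = -86341)
J(L) = 439 + L
a = 319141/823389 (a = (-86341 + 405482)/(382710 + 440679) = 319141/823389 ≈ 0.38759)
a/J(758) = 319141/(823389*(439 + 758)) = (319141/823389)/1197 = (319141/823389)*(1/1197) = 319141/985596633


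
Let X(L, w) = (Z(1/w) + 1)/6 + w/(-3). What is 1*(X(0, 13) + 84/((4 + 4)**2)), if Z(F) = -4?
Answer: -169/48 ≈ -3.5208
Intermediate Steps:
X(L, w) = -1/2 - w/3 (X(L, w) = (-4 + 1)/6 + w/(-3) = -3*1/6 + w*(-1/3) = -1/2 - w/3)
1*(X(0, 13) + 84/((4 + 4)**2)) = 1*((-1/2 - 1/3*13) + 84/((4 + 4)**2)) = 1*((-1/2 - 13/3) + 84/(8**2)) = 1*(-29/6 + 84/64) = 1*(-29/6 + 84*(1/64)) = 1*(-29/6 + 21/16) = 1*(-169/48) = -169/48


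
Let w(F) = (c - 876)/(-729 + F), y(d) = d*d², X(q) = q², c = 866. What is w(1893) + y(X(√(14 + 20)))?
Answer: 22874923/582 ≈ 39304.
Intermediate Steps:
y(d) = d³
w(F) = -10/(-729 + F) (w(F) = (866 - 876)/(-729 + F) = -10/(-729 + F))
w(1893) + y(X(√(14 + 20))) = -10/(-729 + 1893) + ((√(14 + 20))²)³ = -10/1164 + ((√34)²)³ = -10*1/1164 + 34³ = -5/582 + 39304 = 22874923/582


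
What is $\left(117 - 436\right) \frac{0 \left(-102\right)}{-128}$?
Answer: $0$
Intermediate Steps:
$\left(117 - 436\right) \frac{0 \left(-102\right)}{-128} = - 319 \cdot 0 \left(- \frac{1}{128}\right) = \left(-319\right) 0 = 0$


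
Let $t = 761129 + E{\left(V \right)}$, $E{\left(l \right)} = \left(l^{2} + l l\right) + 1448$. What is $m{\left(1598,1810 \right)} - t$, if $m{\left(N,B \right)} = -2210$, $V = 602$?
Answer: $-1489595$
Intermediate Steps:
$E{\left(l \right)} = 1448 + 2 l^{2}$ ($E{\left(l \right)} = \left(l^{2} + l^{2}\right) + 1448 = 2 l^{2} + 1448 = 1448 + 2 l^{2}$)
$t = 1487385$ ($t = 761129 + \left(1448 + 2 \cdot 602^{2}\right) = 761129 + \left(1448 + 2 \cdot 362404\right) = 761129 + \left(1448 + 724808\right) = 761129 + 726256 = 1487385$)
$m{\left(1598,1810 \right)} - t = -2210 - 1487385 = -1489595$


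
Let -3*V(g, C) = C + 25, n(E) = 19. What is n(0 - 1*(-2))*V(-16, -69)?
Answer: 836/3 ≈ 278.67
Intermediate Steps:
V(g, C) = -25/3 - C/3 (V(g, C) = -(C + 25)/3 = -(25 + C)/3 = -25/3 - C/3)
n(0 - 1*(-2))*V(-16, -69) = 19*(-25/3 - ⅓*(-69)) = 19*(-25/3 + 23) = 19*(44/3) = 836/3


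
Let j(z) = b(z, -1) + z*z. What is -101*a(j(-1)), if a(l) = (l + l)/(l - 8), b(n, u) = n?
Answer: 0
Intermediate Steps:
j(z) = z + z² (j(z) = z + z*z = z + z²)
a(l) = 2*l/(-8 + l) (a(l) = (2*l)/(-8 + l) = 2*l/(-8 + l))
-101*a(j(-1)) = -202*(-(1 - 1))/(-8 - (1 - 1)) = -202*(-1*0)/(-8 - 1*0) = -202*0/(-8 + 0) = -202*0/(-8) = -202*0*(-1)/8 = -101*0 = 0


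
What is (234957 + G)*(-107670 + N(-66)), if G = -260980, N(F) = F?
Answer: 2803613928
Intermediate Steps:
(234957 + G)*(-107670 + N(-66)) = (234957 - 260980)*(-107670 - 66) = -26023*(-107736) = 2803613928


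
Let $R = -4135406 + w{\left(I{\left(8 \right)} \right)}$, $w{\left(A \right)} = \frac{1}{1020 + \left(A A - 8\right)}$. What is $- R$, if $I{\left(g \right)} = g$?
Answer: $\frac{4449696855}{1076} \approx 4.1354 \cdot 10^{6}$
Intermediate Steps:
$w{\left(A \right)} = \frac{1}{1012 + A^{2}}$ ($w{\left(A \right)} = \frac{1}{1020 + \left(A^{2} - 8\right)} = \frac{1}{1020 + \left(-8 + A^{2}\right)} = \frac{1}{1012 + A^{2}}$)
$R = - \frac{4449696855}{1076}$ ($R = -4135406 + \frac{1}{1012 + 8^{2}} = -4135406 + \frac{1}{1012 + 64} = -4135406 + \frac{1}{1076} = - \frac{4449696855}{1076} \approx -4.1354 \cdot 10^{6}$)
$- R = \left(-1\right) \left(- \frac{4449696855}{1076}\right) = \frac{4449696855}{1076}$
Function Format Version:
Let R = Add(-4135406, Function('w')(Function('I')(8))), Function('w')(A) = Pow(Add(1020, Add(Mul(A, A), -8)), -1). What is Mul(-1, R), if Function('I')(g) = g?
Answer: Rational(4449696855, 1076) ≈ 4.1354e+6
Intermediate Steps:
Function('w')(A) = Pow(Add(1012, Pow(A, 2)), -1) (Function('w')(A) = Pow(Add(1020, Add(Pow(A, 2), -8)), -1) = Pow(Add(1020, Add(-8, Pow(A, 2))), -1) = Pow(Add(1012, Pow(A, 2)), -1))
R = Rational(-4449696855, 1076) (R = Add(-4135406, Pow(Add(1012, Pow(8, 2)), -1)) = Add(-4135406, Pow(Add(1012, 64), -1)) = Add(-4135406, Pow(1076, -1)) = Add(-4135406, Rational(1, 1076)) = Rational(-4449696855, 1076) ≈ -4.1354e+6)
Mul(-1, R) = Mul(-1, Rational(-4449696855, 1076)) = Rational(4449696855, 1076)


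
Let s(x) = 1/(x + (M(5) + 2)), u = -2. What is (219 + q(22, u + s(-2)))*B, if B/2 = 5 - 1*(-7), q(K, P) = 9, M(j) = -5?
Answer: 5472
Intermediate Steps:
s(x) = 1/(-3 + x) (s(x) = 1/(x + (-5 + 2)) = 1/(x - 3) = 1/(-3 + x))
B = 24 (B = 2*(5 - 1*(-7)) = 2*(5 + 7) = 2*12 = 24)
(219 + q(22, u + s(-2)))*B = (219 + 9)*24 = 228*24 = 5472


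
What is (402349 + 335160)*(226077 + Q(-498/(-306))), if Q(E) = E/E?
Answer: 166734559702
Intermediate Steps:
Q(E) = 1
(402349 + 335160)*(226077 + Q(-498/(-306))) = (402349 + 335160)*(226077 + 1) = 737509*226078 = 166734559702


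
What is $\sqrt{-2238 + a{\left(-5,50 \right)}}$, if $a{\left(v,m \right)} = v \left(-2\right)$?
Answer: $2 i \sqrt{557} \approx 47.202 i$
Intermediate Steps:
$a{\left(v,m \right)} = - 2 v$
$\sqrt{-2238 + a{\left(-5,50 \right)}} = \sqrt{-2238 - -10} = \sqrt{-2238 + 10} = \sqrt{-2228} = 2 i \sqrt{557}$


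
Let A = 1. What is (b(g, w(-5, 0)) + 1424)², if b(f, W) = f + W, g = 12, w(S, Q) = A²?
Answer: 2064969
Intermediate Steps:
w(S, Q) = 1 (w(S, Q) = 1² = 1)
b(f, W) = W + f
(b(g, w(-5, 0)) + 1424)² = ((1 + 12) + 1424)² = (13 + 1424)² = 1437² = 2064969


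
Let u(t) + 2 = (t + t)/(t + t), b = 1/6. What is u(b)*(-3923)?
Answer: 3923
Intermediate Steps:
b = ⅙ ≈ 0.16667
u(t) = -1 (u(t) = -2 + (t + t)/(t + t) = -2 + (2*t)/((2*t)) = -2 + (2*t)*(1/(2*t)) = -2 + 1 = -1)
u(b)*(-3923) = -1*(-3923) = 3923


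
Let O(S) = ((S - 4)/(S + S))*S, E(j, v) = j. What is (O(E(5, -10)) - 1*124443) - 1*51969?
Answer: -352823/2 ≈ -1.7641e+5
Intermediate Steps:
O(S) = -2 + S/2 (O(S) = ((-4 + S)/((2*S)))*S = ((-4 + S)*(1/(2*S)))*S = ((-4 + S)/(2*S))*S = -2 + S/2)
(O(E(5, -10)) - 1*124443) - 1*51969 = ((-2 + (½)*5) - 1*124443) - 1*51969 = ((-2 + 5/2) - 124443) - 51969 = (½ - 124443) - 51969 = -248885/2 - 51969 = -352823/2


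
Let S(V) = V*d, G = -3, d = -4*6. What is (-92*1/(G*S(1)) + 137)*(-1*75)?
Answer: -61075/6 ≈ -10179.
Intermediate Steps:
d = -24
S(V) = -24*V (S(V) = V*(-24) = -24*V)
(-92*1/(G*S(1)) + 137)*(-1*75) = (-92/(-24*1*(-3)) + 137)*(-1*75) = (-92/((-24*(-3))) + 137)*(-75) = (-92/72 + 137)*(-75) = (-92*1/72 + 137)*(-75) = (-23/18 + 137)*(-75) = (2443/18)*(-75) = -61075/6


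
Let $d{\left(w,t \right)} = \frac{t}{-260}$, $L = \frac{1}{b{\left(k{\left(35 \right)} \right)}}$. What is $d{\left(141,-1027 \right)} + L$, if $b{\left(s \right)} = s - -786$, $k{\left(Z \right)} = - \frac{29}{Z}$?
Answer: $\frac{2171699}{549620} \approx 3.9513$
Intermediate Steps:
$b{\left(s \right)} = 786 + s$ ($b{\left(s \right)} = s + 786 = 786 + s$)
$L = \frac{35}{27481}$ ($L = \frac{1}{786 - \frac{29}{35}} = \frac{1}{\frac{27481}{35}} = \frac{35}{27481} \approx 0.0012736$)
$d{\left(w,t \right)} = - \frac{t}{260}$ ($d{\left(w,t \right)} = t \left(- \frac{1}{260}\right) = - \frac{t}{260}$)
$d{\left(141,-1027 \right)} + L = \left(- \frac{1}{260}\right) \left(-1027\right) + \frac{35}{27481} = \frac{79}{20} + \frac{35}{27481} = \frac{2171699}{549620}$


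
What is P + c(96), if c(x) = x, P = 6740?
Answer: 6836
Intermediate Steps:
P + c(96) = 6740 + 96 = 6836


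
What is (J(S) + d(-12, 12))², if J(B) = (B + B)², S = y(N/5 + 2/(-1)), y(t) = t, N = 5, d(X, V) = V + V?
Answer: 784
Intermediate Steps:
d(X, V) = 2*V
S = -1 (S = 5/5 + 2/(-1) = 5*(⅕) + 2*(-1) = 1 - 2 = -1)
J(B) = 4*B² (J(B) = (2*B)² = 4*B²)
(J(S) + d(-12, 12))² = (4*(-1)² + 2*12)² = (4*1 + 24)² = (4 + 24)² = 28² = 784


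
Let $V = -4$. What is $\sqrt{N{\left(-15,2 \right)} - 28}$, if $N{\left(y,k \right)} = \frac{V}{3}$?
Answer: $\frac{2 i \sqrt{66}}{3} \approx 5.416 i$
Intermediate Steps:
$N{\left(y,k \right)} = - \frac{4}{3}$
$\sqrt{N{\left(-15,2 \right)} - 28} = \sqrt{- \frac{4}{3} - 28} = \sqrt{- \frac{88}{3}} = \frac{2 i \sqrt{66}}{3}$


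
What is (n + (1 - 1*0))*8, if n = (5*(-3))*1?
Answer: -112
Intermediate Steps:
n = -15 (n = -15*1 = -15)
(n + (1 - 1*0))*8 = (-15 + (1 - 1*0))*8 = (-15 + (1 + 0))*8 = (-15 + 1)*8 = -14*8 = -112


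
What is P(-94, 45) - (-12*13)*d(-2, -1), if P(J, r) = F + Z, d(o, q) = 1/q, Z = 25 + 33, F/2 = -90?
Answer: -278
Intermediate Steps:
F = -180 (F = 2*(-90) = -180)
Z = 58
P(J, r) = -122 (P(J, r) = -180 + 58 = -122)
P(-94, 45) - (-12*13)*d(-2, -1) = -122 - (-12*13)/(-1) = -122 - (-156)*(-1) = -122 - 1*156 = -122 - 156 = -278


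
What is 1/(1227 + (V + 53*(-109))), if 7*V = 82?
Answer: -7/31768 ≈ -0.00022035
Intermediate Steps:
V = 82/7 (V = (1/7)*82 = 82/7 ≈ 11.714)
1/(1227 + (V + 53*(-109))) = 1/(1227 + (82/7 + 53*(-109))) = 1/(1227 + (82/7 - 5777)) = 1/(1227 - 40357/7) = 1/(-31768/7) = -7/31768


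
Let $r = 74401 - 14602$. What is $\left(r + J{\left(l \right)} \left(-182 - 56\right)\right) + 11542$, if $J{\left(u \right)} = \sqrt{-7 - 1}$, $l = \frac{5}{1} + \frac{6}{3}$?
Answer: $71341 - 476 i \sqrt{2} \approx 71341.0 - 673.17 i$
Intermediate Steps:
$l = 7$ ($l = 5 \cdot 1 + 6 \cdot \frac{1}{3} = 5 + 2 = 7$)
$J{\left(u \right)} = 2 i \sqrt{2}$ ($J{\left(u \right)} = \sqrt{-8} = 2 i \sqrt{2}$)
$r = 59799$
$\left(r + J{\left(l \right)} \left(-182 - 56\right)\right) + 11542 = \left(59799 + 2 i \sqrt{2} \left(-182 - 56\right)\right) + 11542 = \left(59799 + 2 i \sqrt{2} \left(-238\right)\right) + 11542 = \left(59799 - 476 i \sqrt{2}\right) + 11542 = 71341 - 476 i \sqrt{2}$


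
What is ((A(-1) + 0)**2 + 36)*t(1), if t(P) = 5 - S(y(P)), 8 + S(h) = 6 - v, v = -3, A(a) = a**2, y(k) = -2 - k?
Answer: 148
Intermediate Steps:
S(h) = 1 (S(h) = -8 + (6 - 1*(-3)) = -8 + (6 + 3) = -8 + 9 = 1)
t(P) = 4 (t(P) = 5 - 1*1 = 5 - 1 = 4)
((A(-1) + 0)**2 + 36)*t(1) = (((-1)**2 + 0)**2 + 36)*4 = ((1 + 0)**2 + 36)*4 = (1**2 + 36)*4 = (1 + 36)*4 = 37*4 = 148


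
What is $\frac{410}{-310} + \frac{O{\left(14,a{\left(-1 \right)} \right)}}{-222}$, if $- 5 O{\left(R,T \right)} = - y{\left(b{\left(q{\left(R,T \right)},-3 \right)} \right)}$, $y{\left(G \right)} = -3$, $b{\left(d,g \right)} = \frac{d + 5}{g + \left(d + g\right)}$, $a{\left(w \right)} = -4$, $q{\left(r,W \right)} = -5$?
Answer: $- \frac{15139}{11470} \approx -1.3199$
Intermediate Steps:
$b{\left(d,g \right)} = \frac{5 + d}{d + 2 g}$
$O{\left(R,T \right)} = - \frac{3}{5}$ ($O{\left(R,T \right)} = - \frac{\left(-1\right) \left(-3\right)}{5} = \left(- \frac{1}{5}\right) 3 = - \frac{3}{5}$)
$\frac{410}{-310} + \frac{O{\left(14,a{\left(-1 \right)} \right)}}{-222} = \frac{410}{-310} - \frac{3}{5 \left(-222\right)} = 410 \left(- \frac{1}{310}\right) - - \frac{1}{370} = - \frac{41}{31} + \frac{1}{370} = - \frac{15139}{11470}$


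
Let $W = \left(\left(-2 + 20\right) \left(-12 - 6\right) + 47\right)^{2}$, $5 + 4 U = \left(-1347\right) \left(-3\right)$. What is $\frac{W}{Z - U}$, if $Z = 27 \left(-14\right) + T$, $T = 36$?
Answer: $- \frac{76729}{1351} \approx -56.794$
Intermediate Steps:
$U = 1009$ ($U = - \frac{5}{4} + \frac{\left(-1347\right) \left(-3\right)}{4} = - \frac{5}{4} + \frac{1}{4} \cdot 4041 = - \frac{5}{4} + \frac{4041}{4} = 1009$)
$Z = -342$ ($Z = 27 \left(-14\right) + 36 = -378 + 36 = -342$)
$W = 76729$ ($W = \left(18 \left(-18\right) + 47\right)^{2} = \left(-324 + 47\right)^{2} = \left(-277\right)^{2} = 76729$)
$\frac{W}{Z - U} = \frac{76729}{-342 - 1009} = \frac{76729}{-1351} = 76729 \left(- \frac{1}{1351}\right) = - \frac{76729}{1351}$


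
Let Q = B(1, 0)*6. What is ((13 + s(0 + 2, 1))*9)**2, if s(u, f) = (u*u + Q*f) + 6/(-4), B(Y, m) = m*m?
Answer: 77841/4 ≈ 19460.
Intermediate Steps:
B(Y, m) = m**2
Q = 0 (Q = 0**2*6 = 0*6 = 0)
s(u, f) = -3/2 + u**2 (s(u, f) = (u*u + 0*f) + 6/(-4) = (u**2 + 0) + 6*(-1/4) = u**2 - 3/2 = -3/2 + u**2)
((13 + s(0 + 2, 1))*9)**2 = ((13 + (-3/2 + (0 + 2)**2))*9)**2 = ((13 + (-3/2 + 2**2))*9)**2 = ((13 + (-3/2 + 4))*9)**2 = ((13 + 5/2)*9)**2 = ((31/2)*9)**2 = (279/2)**2 = 77841/4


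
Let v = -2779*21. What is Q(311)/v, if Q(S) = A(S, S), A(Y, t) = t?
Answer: -311/58359 ≈ -0.0053291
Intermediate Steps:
v = -58359
Q(S) = S
Q(311)/v = 311/(-58359) = 311*(-1/58359) = -311/58359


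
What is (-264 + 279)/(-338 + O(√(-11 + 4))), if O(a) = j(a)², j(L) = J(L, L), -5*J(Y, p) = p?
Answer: -125/2819 ≈ -0.044342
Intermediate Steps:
J(Y, p) = -p/5
j(L) = -L/5
O(a) = a²/25 (O(a) = (-a/5)² = a²/25)
(-264 + 279)/(-338 + O(√(-11 + 4))) = (-264 + 279)/(-338 + (√(-11 + 4))²/25) = 15/(-338 + (√(-7))²/25) = 15/(-338 + (I*√7)²/25) = 15/(-338 + (1/25)*(-7)) = 15/(-338 - 7/25) = 15/(-8457/25) = 15*(-25/8457) = -125/2819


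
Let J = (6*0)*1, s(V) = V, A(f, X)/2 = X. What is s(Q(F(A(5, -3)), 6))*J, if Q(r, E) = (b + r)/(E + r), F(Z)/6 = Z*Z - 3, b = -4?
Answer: 0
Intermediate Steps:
A(f, X) = 2*X
F(Z) = -18 + 6*Z**2 (F(Z) = 6*(Z*Z - 3) = 6*(Z**2 - 3) = 6*(-3 + Z**2) = -18 + 6*Z**2)
Q(r, E) = (-4 + r)/(E + r)
J = 0 (J = 0*1 = 0)
s(Q(F(A(5, -3)), 6))*J = ((-4 + (-18 + 6*(2*(-3))**2))/(6 + (-18 + 6*(2*(-3))**2)))*0 = ((-4 + (-18 + 6*(-6)**2))/(6 + (-18 + 6*(-6)**2)))*0 = ((-4 + (-18 + 6*36))/(6 + (-18 + 6*36)))*0 = ((-4 + (-18 + 216))/(6 + (-18 + 216)))*0 = ((-4 + 198)/(6 + 198))*0 = (194/204)*0 = ((1/204)*194)*0 = (97/102)*0 = 0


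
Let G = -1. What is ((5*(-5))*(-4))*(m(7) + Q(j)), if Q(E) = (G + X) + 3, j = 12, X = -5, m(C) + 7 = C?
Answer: -300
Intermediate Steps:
m(C) = -7 + C
Q(E) = -3 (Q(E) = (-1 - 5) + 3 = -6 + 3 = -3)
((5*(-5))*(-4))*(m(7) + Q(j)) = ((5*(-5))*(-4))*((-7 + 7) - 3) = (-25*(-4))*(0 - 3) = 100*(-3) = -300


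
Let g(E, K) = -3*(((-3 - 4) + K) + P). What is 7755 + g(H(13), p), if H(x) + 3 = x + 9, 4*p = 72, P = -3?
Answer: 7731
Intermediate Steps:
p = 18 (p = (¼)*72 = 18)
H(x) = 6 + x (H(x) = -3 + (x + 9) = -3 + (9 + x) = 6 + x)
g(E, K) = 30 - 3*K (g(E, K) = -3*(((-3 - 4) + K) - 3) = -3*((-7 + K) - 3) = -3*(-10 + K) = 30 - 3*K)
7755 + g(H(13), p) = 7755 + (30 - 3*18) = 7755 + (30 - 54) = 7755 - 24 = 7731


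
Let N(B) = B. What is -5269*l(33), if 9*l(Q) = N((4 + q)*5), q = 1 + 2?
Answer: -184415/9 ≈ -20491.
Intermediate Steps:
q = 3
l(Q) = 35/9 (l(Q) = ((4 + 3)*5)/9 = (7*5)/9 = (⅑)*35 = 35/9)
-5269*l(33) = -5269*35/9 = -184415/9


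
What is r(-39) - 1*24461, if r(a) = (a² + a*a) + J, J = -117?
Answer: -21536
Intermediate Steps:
r(a) = -117 + 2*a² (r(a) = (a² + a*a) - 117 = (a² + a²) - 117 = 2*a² - 117 = -117 + 2*a²)
r(-39) - 1*24461 = (-117 + 2*(-39)²) - 1*24461 = (-117 + 2*1521) - 24461 = (-117 + 3042) - 24461 = 2925 - 24461 = -21536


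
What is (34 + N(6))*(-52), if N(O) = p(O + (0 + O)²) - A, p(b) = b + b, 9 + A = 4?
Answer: -6396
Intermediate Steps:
A = -5 (A = -9 + 4 = -5)
p(b) = 2*b
N(O) = 5 + 2*O + 2*O² (N(O) = 2*(O + (0 + O)²) - 1*(-5) = 2*(O + O²) + 5 = (2*O + 2*O²) + 5 = 5 + 2*O + 2*O²)
(34 + N(6))*(-52) = (34 + (5 + 2*6*(1 + 6)))*(-52) = (34 + (5 + 2*6*7))*(-52) = (34 + (5 + 84))*(-52) = (34 + 89)*(-52) = 123*(-52) = -6396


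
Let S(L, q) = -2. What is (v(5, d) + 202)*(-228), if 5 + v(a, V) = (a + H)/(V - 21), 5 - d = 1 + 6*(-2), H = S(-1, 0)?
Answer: -223896/5 ≈ -44779.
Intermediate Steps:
H = -2
d = 16 (d = 5 - (1 + 6*(-2)) = 5 - (1 - 12) = 5 - 1*(-11) = 5 + 11 = 16)
v(a, V) = -5 + (-2 + a)/(-21 + V) (v(a, V) = -5 + (a - 2)/(V - 21) = -5 + (-2 + a)/(-21 + V))
(v(5, d) + 202)*(-228) = ((103 + 5 - 5*16)/(-21 + 16) + 202)*(-228) = ((103 + 5 - 80)/(-5) + 202)*(-228) = (-1/5*28 + 202)*(-228) = (-28/5 + 202)*(-228) = (982/5)*(-228) = -223896/5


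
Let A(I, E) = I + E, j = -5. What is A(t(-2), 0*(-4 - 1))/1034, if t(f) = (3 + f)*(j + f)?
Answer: -7/1034 ≈ -0.0067698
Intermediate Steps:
t(f) = (-5 + f)*(3 + f) (t(f) = (3 + f)*(-5 + f) = (-5 + f)*(3 + f))
A(I, E) = E + I
A(t(-2), 0*(-4 - 1))/1034 = (0*(-4 - 1) + (-15 + (-2)² - 2*(-2)))/1034 = (0*(-5) + (-15 + 4 + 4))*(1/1034) = (0 - 7)*(1/1034) = -7*1/1034 = -7/1034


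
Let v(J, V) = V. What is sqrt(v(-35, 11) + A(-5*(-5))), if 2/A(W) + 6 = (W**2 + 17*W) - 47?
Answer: sqrt(10936093)/997 ≈ 3.3169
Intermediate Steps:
A(W) = 2/(-53 + W**2 + 17*W) (A(W) = 2/(-6 + ((W**2 + 17*W) - 47)) = 2/(-6 + (-47 + W**2 + 17*W)) = 2/(-53 + W**2 + 17*W))
sqrt(v(-35, 11) + A(-5*(-5))) = sqrt(11 + 2/(-53 + (-5*(-5))**2 + 17*(-5*(-5)))) = sqrt(11 + 2/(-53 + 25**2 + 17*25)) = sqrt(11 + 2/(-53 + 625 + 425)) = sqrt(11 + 2/997) = sqrt(10969/997) = sqrt(10936093)/997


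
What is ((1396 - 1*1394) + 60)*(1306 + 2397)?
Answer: 229586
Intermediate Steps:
((1396 - 1*1394) + 60)*(1306 + 2397) = ((1396 - 1394) + 60)*3703 = (2 + 60)*3703 = 62*3703 = 229586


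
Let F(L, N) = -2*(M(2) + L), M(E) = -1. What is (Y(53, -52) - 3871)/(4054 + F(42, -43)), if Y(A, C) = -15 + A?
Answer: -3833/3972 ≈ -0.96500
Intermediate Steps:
F(L, N) = 2 - 2*L (F(L, N) = -2*(-1 + L) = 2 - 2*L)
(Y(53, -52) - 3871)/(4054 + F(42, -43)) = ((-15 + 53) - 3871)/(4054 + (2 - 2*42)) = (38 - 3871)/(4054 + (2 - 84)) = -3833/(4054 - 82) = -3833/3972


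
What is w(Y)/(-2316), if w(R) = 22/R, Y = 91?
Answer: -11/105378 ≈ -0.00010439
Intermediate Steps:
w(Y)/(-2316) = (22/91)/(-2316) = (22*(1/91))*(-1/2316) = (22/91)*(-1/2316) = -11/105378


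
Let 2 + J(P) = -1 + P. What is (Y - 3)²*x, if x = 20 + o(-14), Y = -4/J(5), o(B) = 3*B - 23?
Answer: -1125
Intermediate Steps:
J(P) = -3 + P (J(P) = -2 + (-1 + P) = -3 + P)
o(B) = -23 + 3*B
Y = -2 (Y = -4/(-3 + 5) = -4/2 = -4*½ = -2)
x = -45 (x = 20 + (-23 + 3*(-14)) = 20 + (-23 - 42) = 20 - 65 = -45)
(Y - 3)²*x = (-2 - 3)²*(-45) = (-5)²*(-45) = 25*(-45) = -1125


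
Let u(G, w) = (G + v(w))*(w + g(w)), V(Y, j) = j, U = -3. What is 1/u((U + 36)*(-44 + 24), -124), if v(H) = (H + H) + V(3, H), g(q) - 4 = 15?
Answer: 1/108360 ≈ 9.2285e-6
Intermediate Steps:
g(q) = 19 (g(q) = 4 + 15 = 19)
v(H) = 3*H (v(H) = (H + H) + H = 2*H + H = 3*H)
u(G, w) = (19 + w)*(G + 3*w) (u(G, w) = (G + 3*w)*(w + 19) = (G + 3*w)*(19 + w) = (19 + w)*(G + 3*w))
1/u((U + 36)*(-44 + 24), -124) = 1/(3*(-124)² + 19*((-3 + 36)*(-44 + 24)) + 57*(-124) + ((-3 + 36)*(-44 + 24))*(-124)) = 1/(3*15376 + 19*(33*(-20)) - 7068 + (33*(-20))*(-124)) = 1/(46128 + 19*(-660) - 7068 - 660*(-124)) = 1/(46128 - 12540 - 7068 + 81840) = 1/108360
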